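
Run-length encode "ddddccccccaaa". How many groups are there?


Input: ddddccccccaaa
Scanning for consecutive runs:
  Group 1: 'd' x 4 (positions 0-3)
  Group 2: 'c' x 6 (positions 4-9)
  Group 3: 'a' x 3 (positions 10-12)
Total groups: 3

3


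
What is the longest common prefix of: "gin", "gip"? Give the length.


Words: gin, gip
  Position 0: all 'g' => match
  Position 1: all 'i' => match
  Position 2: ('n', 'p') => mismatch, stop
LCP = "gi" (length 2)

2


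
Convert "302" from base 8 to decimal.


Input: "302" in base 8
Positional expansion:
  Digit '3' (value 3) x 8^2 = 192
  Digit '0' (value 0) x 8^1 = 0
  Digit '2' (value 2) x 8^0 = 2
Sum = 194

194


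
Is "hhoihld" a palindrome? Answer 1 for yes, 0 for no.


Input: hhoihld
Reversed: dlhiohh
  Compare pos 0 ('h') with pos 6 ('d'): MISMATCH
  Compare pos 1 ('h') with pos 5 ('l'): MISMATCH
  Compare pos 2 ('o') with pos 4 ('h'): MISMATCH
Result: not a palindrome

0


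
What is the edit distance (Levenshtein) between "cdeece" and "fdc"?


Computing edit distance: "cdeece" -> "fdc"
DP table:
           f    d    c
      0    1    2    3
  c   1    1    2    2
  d   2    2    1    2
  e   3    3    2    2
  e   4    4    3    3
  c   5    5    4    3
  e   6    6    5    4
Edit distance = dp[6][3] = 4

4


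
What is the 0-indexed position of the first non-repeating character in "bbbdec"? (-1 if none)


Input: bbbdec
Character frequencies:
  'b': 3
  'c': 1
  'd': 1
  'e': 1
Scanning left to right for freq == 1:
  Position 0 ('b'): freq=3, skip
  Position 1 ('b'): freq=3, skip
  Position 2 ('b'): freq=3, skip
  Position 3 ('d'): unique! => answer = 3

3


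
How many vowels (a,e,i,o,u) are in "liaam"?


Input: liaam
Checking each character:
  'l' at position 0: consonant
  'i' at position 1: vowel (running total: 1)
  'a' at position 2: vowel (running total: 2)
  'a' at position 3: vowel (running total: 3)
  'm' at position 4: consonant
Total vowels: 3

3


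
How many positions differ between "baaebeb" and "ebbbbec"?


Comparing "baaebeb" and "ebbbbec" position by position:
  Position 0: 'b' vs 'e' => DIFFER
  Position 1: 'a' vs 'b' => DIFFER
  Position 2: 'a' vs 'b' => DIFFER
  Position 3: 'e' vs 'b' => DIFFER
  Position 4: 'b' vs 'b' => same
  Position 5: 'e' vs 'e' => same
  Position 6: 'b' vs 'c' => DIFFER
Positions that differ: 5

5


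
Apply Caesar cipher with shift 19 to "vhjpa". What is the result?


Caesar cipher: shift "vhjpa" by 19
  'v' (pos 21) + 19 = pos 14 = 'o'
  'h' (pos 7) + 19 = pos 0 = 'a'
  'j' (pos 9) + 19 = pos 2 = 'c'
  'p' (pos 15) + 19 = pos 8 = 'i'
  'a' (pos 0) + 19 = pos 19 = 't'
Result: oacit

oacit


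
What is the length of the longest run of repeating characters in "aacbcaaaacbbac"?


Input: "aacbcaaaacbbac"
Scanning for longest run:
  Position 1 ('a'): continues run of 'a', length=2
  Position 2 ('c'): new char, reset run to 1
  Position 3 ('b'): new char, reset run to 1
  Position 4 ('c'): new char, reset run to 1
  Position 5 ('a'): new char, reset run to 1
  Position 6 ('a'): continues run of 'a', length=2
  Position 7 ('a'): continues run of 'a', length=3
  Position 8 ('a'): continues run of 'a', length=4
  Position 9 ('c'): new char, reset run to 1
  Position 10 ('b'): new char, reset run to 1
  Position 11 ('b'): continues run of 'b', length=2
  Position 12 ('a'): new char, reset run to 1
  Position 13 ('c'): new char, reset run to 1
Longest run: 'a' with length 4

4


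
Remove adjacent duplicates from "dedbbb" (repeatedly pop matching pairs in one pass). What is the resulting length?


Input: dedbbb
Stack-based adjacent duplicate removal:
  Read 'd': push. Stack: d
  Read 'e': push. Stack: de
  Read 'd': push. Stack: ded
  Read 'b': push. Stack: dedb
  Read 'b': matches stack top 'b' => pop. Stack: ded
  Read 'b': push. Stack: dedb
Final stack: "dedb" (length 4)

4


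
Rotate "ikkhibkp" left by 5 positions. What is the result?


Input: "ikkhibkp", rotate left by 5
First 5 characters: "ikkhi"
Remaining characters: "bkp"
Concatenate remaining + first: "bkp" + "ikkhi" = "bkpikkhi"

bkpikkhi


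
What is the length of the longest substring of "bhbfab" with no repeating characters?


Input: "bhbfab"
Sliding window (track last position of each char):
  Position 0 ('b'): window [0,0] length 1 -- new best
  Position 1 ('h'): window [0,1] length 2 -- new best
  Position 2 ('b'): repeat (last at 0), move window start to 1
  Position 2 ('b'): window [1,2] length 2
  Position 3 ('f'): window [1,3] length 3 -- new best
  Position 4 ('a'): window [1,4] length 4 -- new best
  Position 5 ('b'): repeat (last at 2), move window start to 3
  Position 5 ('b'): window [3,5] length 3
Longest substring with no repeats: "hbfa" with length 4

4


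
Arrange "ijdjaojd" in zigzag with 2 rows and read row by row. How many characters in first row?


Zigzag "ijdjaojd" into 2 rows:
Placing characters:
  'i' => row 0
  'j' => row 1
  'd' => row 0
  'j' => row 1
  'a' => row 0
  'o' => row 1
  'j' => row 0
  'd' => row 1
Rows:
  Row 0: "idaj"
  Row 1: "jjod"
First row length: 4

4


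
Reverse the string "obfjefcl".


Input: obfjefcl
Reading characters right to left:
  Position 7: 'l'
  Position 6: 'c'
  Position 5: 'f'
  Position 4: 'e'
  Position 3: 'j'
  Position 2: 'f'
  Position 1: 'b'
  Position 0: 'o'
Reversed: lcfejfbo

lcfejfbo


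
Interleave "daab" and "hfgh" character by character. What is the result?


Interleaving "daab" and "hfgh":
  Position 0: 'd' from first, 'h' from second => "dh"
  Position 1: 'a' from first, 'f' from second => "af"
  Position 2: 'a' from first, 'g' from second => "ag"
  Position 3: 'b' from first, 'h' from second => "bh"
Result: dhafagbh

dhafagbh


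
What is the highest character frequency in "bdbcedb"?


Input: bdbcedb
Character counts:
  'b': 3
  'c': 1
  'd': 2
  'e': 1
Maximum frequency: 3

3


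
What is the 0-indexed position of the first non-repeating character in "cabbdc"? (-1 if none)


Input: cabbdc
Character frequencies:
  'a': 1
  'b': 2
  'c': 2
  'd': 1
Scanning left to right for freq == 1:
  Position 0 ('c'): freq=2, skip
  Position 1 ('a'): unique! => answer = 1

1


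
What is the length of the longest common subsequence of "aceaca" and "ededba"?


LCS of "aceaca" and "ededba"
DP table:
           e    d    e    d    b    a
      0    0    0    0    0    0    0
  a   0    0    0    0    0    0    1
  c   0    0    0    0    0    0    1
  e   0    1    1    1    1    1    1
  a   0    1    1    1    1    1    2
  c   0    1    1    1    1    1    2
  a   0    1    1    1    1    1    2
LCS length = dp[6][6] = 2

2


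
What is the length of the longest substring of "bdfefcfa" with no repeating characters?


Input: "bdfefcfa"
Sliding window (track last position of each char):
  Position 0 ('b'): window [0,0] length 1 -- new best
  Position 1 ('d'): window [0,1] length 2 -- new best
  Position 2 ('f'): window [0,2] length 3 -- new best
  Position 3 ('e'): window [0,3] length 4 -- new best
  Position 4 ('f'): repeat (last at 2), move window start to 3
  Position 4 ('f'): window [3,4] length 2
  Position 5 ('c'): window [3,5] length 3
  Position 6 ('f'): repeat (last at 4), move window start to 5
  Position 6 ('f'): window [5,6] length 2
  Position 7 ('a'): window [5,7] length 3
Longest substring with no repeats: "bdfe" with length 4

4


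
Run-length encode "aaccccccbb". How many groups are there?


Input: aaccccccbb
Scanning for consecutive runs:
  Group 1: 'a' x 2 (positions 0-1)
  Group 2: 'c' x 6 (positions 2-7)
  Group 3: 'b' x 2 (positions 8-9)
Total groups: 3

3


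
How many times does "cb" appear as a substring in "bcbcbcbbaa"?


Searching for "cb" in "bcbcbcbbaa"
Scanning each position:
  Position 0: "bc" => no
  Position 1: "cb" => MATCH
  Position 2: "bc" => no
  Position 3: "cb" => MATCH
  Position 4: "bc" => no
  Position 5: "cb" => MATCH
  Position 6: "bb" => no
  Position 7: "ba" => no
  Position 8: "aa" => no
Total occurrences: 3

3


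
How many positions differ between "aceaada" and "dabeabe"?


Comparing "aceaada" and "dabeabe" position by position:
  Position 0: 'a' vs 'd' => DIFFER
  Position 1: 'c' vs 'a' => DIFFER
  Position 2: 'e' vs 'b' => DIFFER
  Position 3: 'a' vs 'e' => DIFFER
  Position 4: 'a' vs 'a' => same
  Position 5: 'd' vs 'b' => DIFFER
  Position 6: 'a' vs 'e' => DIFFER
Positions that differ: 6

6


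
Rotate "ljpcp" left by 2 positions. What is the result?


Input: "ljpcp", rotate left by 2
First 2 characters: "lj"
Remaining characters: "pcp"
Concatenate remaining + first: "pcp" + "lj" = "pcplj"

pcplj


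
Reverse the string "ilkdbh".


Input: ilkdbh
Reading characters right to left:
  Position 5: 'h'
  Position 4: 'b'
  Position 3: 'd'
  Position 2: 'k'
  Position 1: 'l'
  Position 0: 'i'
Reversed: hbdkli

hbdkli


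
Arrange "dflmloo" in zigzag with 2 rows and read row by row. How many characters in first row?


Zigzag "dflmloo" into 2 rows:
Placing characters:
  'd' => row 0
  'f' => row 1
  'l' => row 0
  'm' => row 1
  'l' => row 0
  'o' => row 1
  'o' => row 0
Rows:
  Row 0: "dllo"
  Row 1: "fmo"
First row length: 4

4


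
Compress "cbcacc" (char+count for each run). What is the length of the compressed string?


Input: cbcacc
Runs:
  'c' x 1 => "c1"
  'b' x 1 => "b1"
  'c' x 1 => "c1"
  'a' x 1 => "a1"
  'c' x 2 => "c2"
Compressed: "c1b1c1a1c2"
Compressed length: 10

10


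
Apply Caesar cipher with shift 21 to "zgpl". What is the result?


Caesar cipher: shift "zgpl" by 21
  'z' (pos 25) + 21 = pos 20 = 'u'
  'g' (pos 6) + 21 = pos 1 = 'b'
  'p' (pos 15) + 21 = pos 10 = 'k'
  'l' (pos 11) + 21 = pos 6 = 'g'
Result: ubkg

ubkg


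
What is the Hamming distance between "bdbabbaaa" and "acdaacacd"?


Comparing "bdbabbaaa" and "acdaacacd" position by position:
  Position 0: 'b' vs 'a' => differ
  Position 1: 'd' vs 'c' => differ
  Position 2: 'b' vs 'd' => differ
  Position 3: 'a' vs 'a' => same
  Position 4: 'b' vs 'a' => differ
  Position 5: 'b' vs 'c' => differ
  Position 6: 'a' vs 'a' => same
  Position 7: 'a' vs 'c' => differ
  Position 8: 'a' vs 'd' => differ
Total differences (Hamming distance): 7

7


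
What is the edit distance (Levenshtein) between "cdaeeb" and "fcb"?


Computing edit distance: "cdaeeb" -> "fcb"
DP table:
           f    c    b
      0    1    2    3
  c   1    1    1    2
  d   2    2    2    2
  a   3    3    3    3
  e   4    4    4    4
  e   5    5    5    5
  b   6    6    6    5
Edit distance = dp[6][3] = 5

5


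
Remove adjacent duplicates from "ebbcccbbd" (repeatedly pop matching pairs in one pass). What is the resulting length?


Input: ebbcccbbd
Stack-based adjacent duplicate removal:
  Read 'e': push. Stack: e
  Read 'b': push. Stack: eb
  Read 'b': matches stack top 'b' => pop. Stack: e
  Read 'c': push. Stack: ec
  Read 'c': matches stack top 'c' => pop. Stack: e
  Read 'c': push. Stack: ec
  Read 'b': push. Stack: ecb
  Read 'b': matches stack top 'b' => pop. Stack: ec
  Read 'd': push. Stack: ecd
Final stack: "ecd" (length 3)

3


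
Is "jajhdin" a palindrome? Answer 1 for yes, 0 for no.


Input: jajhdin
Reversed: nidhjaj
  Compare pos 0 ('j') with pos 6 ('n'): MISMATCH
  Compare pos 1 ('a') with pos 5 ('i'): MISMATCH
  Compare pos 2 ('j') with pos 4 ('d'): MISMATCH
Result: not a palindrome

0


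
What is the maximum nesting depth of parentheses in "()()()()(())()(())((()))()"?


Input: "()()()()(())()(())((()))()"
Tracking depth:
  Position 0 '(': depth becomes 1
  Position 1 ')': depth becomes 0
  Position 2 '(': depth becomes 1
  Position 3 ')': depth becomes 0
  Position 4 '(': depth becomes 1
  Position 5 ')': depth becomes 0
  Position 6 '(': depth becomes 1
  Position 7 ')': depth becomes 0
  Position 8 '(': depth becomes 1
  Position 9 '(': depth becomes 2
  Position 10 ')': depth becomes 1
  Position 11 ')': depth becomes 0
  Position 12 '(': depth becomes 1
  Position 13 ')': depth becomes 0
  Position 14 '(': depth becomes 1
  Position 15 '(': depth becomes 2
  Position 16 ')': depth becomes 1
  Position 17 ')': depth becomes 0
  Position 18 '(': depth becomes 1
  Position 19 '(': depth becomes 2
  Position 20 '(': depth becomes 3
  Position 21 ')': depth becomes 2
  Position 22 ')': depth becomes 1
  Position 23 ')': depth becomes 0
  Position 24 '(': depth becomes 1
  Position 25 ')': depth becomes 0
Maximum depth reached: 3

3


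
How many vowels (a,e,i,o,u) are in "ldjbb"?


Input: ldjbb
Checking each character:
  'l' at position 0: consonant
  'd' at position 1: consonant
  'j' at position 2: consonant
  'b' at position 3: consonant
  'b' at position 4: consonant
Total vowels: 0

0


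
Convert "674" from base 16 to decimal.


Input: "674" in base 16
Positional expansion:
  Digit '6' (value 6) x 16^2 = 1536
  Digit '7' (value 7) x 16^1 = 112
  Digit '4' (value 4) x 16^0 = 4
Sum = 1652

1652


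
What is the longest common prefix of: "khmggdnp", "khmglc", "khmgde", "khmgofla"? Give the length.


Words: khmggdnp, khmglc, khmgde, khmgofla
  Position 0: all 'k' => match
  Position 1: all 'h' => match
  Position 2: all 'm' => match
  Position 3: all 'g' => match
  Position 4: ('g', 'l', 'd', 'o') => mismatch, stop
LCP = "khmg" (length 4)

4


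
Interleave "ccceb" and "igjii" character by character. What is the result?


Interleaving "ccceb" and "igjii":
  Position 0: 'c' from first, 'i' from second => "ci"
  Position 1: 'c' from first, 'g' from second => "cg"
  Position 2: 'c' from first, 'j' from second => "cj"
  Position 3: 'e' from first, 'i' from second => "ei"
  Position 4: 'b' from first, 'i' from second => "bi"
Result: cicgcjeibi

cicgcjeibi


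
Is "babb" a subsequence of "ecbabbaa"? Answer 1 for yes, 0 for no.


Check if "babb" is a subsequence of "ecbabbaa"
Greedy scan:
  Position 0 ('e'): no match needed
  Position 1 ('c'): no match needed
  Position 2 ('b'): matches sub[0] = 'b'
  Position 3 ('a'): matches sub[1] = 'a'
  Position 4 ('b'): matches sub[2] = 'b'
  Position 5 ('b'): matches sub[3] = 'b'
  Position 6 ('a'): no match needed
  Position 7 ('a'): no match needed
All 4 characters matched => is a subsequence

1


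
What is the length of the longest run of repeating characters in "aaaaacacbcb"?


Input: "aaaaacacbcb"
Scanning for longest run:
  Position 1 ('a'): continues run of 'a', length=2
  Position 2 ('a'): continues run of 'a', length=3
  Position 3 ('a'): continues run of 'a', length=4
  Position 4 ('a'): continues run of 'a', length=5
  Position 5 ('c'): new char, reset run to 1
  Position 6 ('a'): new char, reset run to 1
  Position 7 ('c'): new char, reset run to 1
  Position 8 ('b'): new char, reset run to 1
  Position 9 ('c'): new char, reset run to 1
  Position 10 ('b'): new char, reset run to 1
Longest run: 'a' with length 5

5


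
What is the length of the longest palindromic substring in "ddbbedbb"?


Input: "ddbbedbb"
Checking substrings for palindromes:
  [0:2] "dd" (len 2) => palindrome
  [2:4] "bb" (len 2) => palindrome
  [6:8] "bb" (len 2) => palindrome
Longest palindromic substring: "dd" with length 2

2


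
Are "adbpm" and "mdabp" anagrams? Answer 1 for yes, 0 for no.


Strings: "adbpm", "mdabp"
Sorted first:  abdmp
Sorted second: abdmp
Sorted forms match => anagrams

1


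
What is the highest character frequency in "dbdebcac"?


Input: dbdebcac
Character counts:
  'a': 1
  'b': 2
  'c': 2
  'd': 2
  'e': 1
Maximum frequency: 2

2


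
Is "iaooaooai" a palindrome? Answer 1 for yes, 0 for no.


Input: iaooaooai
Reversed: iaooaooai
  Compare pos 0 ('i') with pos 8 ('i'): match
  Compare pos 1 ('a') with pos 7 ('a'): match
  Compare pos 2 ('o') with pos 6 ('o'): match
  Compare pos 3 ('o') with pos 5 ('o'): match
Result: palindrome

1


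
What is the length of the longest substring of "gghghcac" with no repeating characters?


Input: "gghghcac"
Sliding window (track last position of each char):
  Position 0 ('g'): window [0,0] length 1 -- new best
  Position 1 ('g'): repeat (last at 0), move window start to 1
  Position 1 ('g'): window [1,1] length 1
  Position 2 ('h'): window [1,2] length 2 -- new best
  Position 3 ('g'): repeat (last at 1), move window start to 2
  Position 3 ('g'): window [2,3] length 2
  Position 4 ('h'): repeat (last at 2), move window start to 3
  Position 4 ('h'): window [3,4] length 2
  Position 5 ('c'): window [3,5] length 3 -- new best
  Position 6 ('a'): window [3,6] length 4 -- new best
  Position 7 ('c'): repeat (last at 5), move window start to 6
  Position 7 ('c'): window [6,7] length 2
Longest substring with no repeats: "ghca" with length 4

4


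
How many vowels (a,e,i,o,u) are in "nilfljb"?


Input: nilfljb
Checking each character:
  'n' at position 0: consonant
  'i' at position 1: vowel (running total: 1)
  'l' at position 2: consonant
  'f' at position 3: consonant
  'l' at position 4: consonant
  'j' at position 5: consonant
  'b' at position 6: consonant
Total vowels: 1

1


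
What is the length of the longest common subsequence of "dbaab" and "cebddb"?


LCS of "dbaab" and "cebddb"
DP table:
           c    e    b    d    d    b
      0    0    0    0    0    0    0
  d   0    0    0    0    1    1    1
  b   0    0    0    1    1    1    2
  a   0    0    0    1    1    1    2
  a   0    0    0    1    1    1    2
  b   0    0    0    1    1    1    2
LCS length = dp[5][6] = 2

2


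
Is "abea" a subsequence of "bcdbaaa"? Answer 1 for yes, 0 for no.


Check if "abea" is a subsequence of "bcdbaaa"
Greedy scan:
  Position 0 ('b'): no match needed
  Position 1 ('c'): no match needed
  Position 2 ('d'): no match needed
  Position 3 ('b'): no match needed
  Position 4 ('a'): matches sub[0] = 'a'
  Position 5 ('a'): no match needed
  Position 6 ('a'): no match needed
Only matched 1/4 characters => not a subsequence

0


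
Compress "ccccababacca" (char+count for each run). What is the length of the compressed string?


Input: ccccababacca
Runs:
  'c' x 4 => "c4"
  'a' x 1 => "a1"
  'b' x 1 => "b1"
  'a' x 1 => "a1"
  'b' x 1 => "b1"
  'a' x 1 => "a1"
  'c' x 2 => "c2"
  'a' x 1 => "a1"
Compressed: "c4a1b1a1b1a1c2a1"
Compressed length: 16

16


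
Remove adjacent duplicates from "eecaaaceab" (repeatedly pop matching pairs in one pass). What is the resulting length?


Input: eecaaaceab
Stack-based adjacent duplicate removal:
  Read 'e': push. Stack: e
  Read 'e': matches stack top 'e' => pop. Stack: (empty)
  Read 'c': push. Stack: c
  Read 'a': push. Stack: ca
  Read 'a': matches stack top 'a' => pop. Stack: c
  Read 'a': push. Stack: ca
  Read 'c': push. Stack: cac
  Read 'e': push. Stack: cace
  Read 'a': push. Stack: cacea
  Read 'b': push. Stack: caceab
Final stack: "caceab" (length 6)

6


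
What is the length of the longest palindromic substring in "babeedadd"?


Input: "babeedadd"
Checking substrings for palindromes:
  [0:3] "bab" (len 3) => palindrome
  [5:8] "dad" (len 3) => palindrome
  [3:5] "ee" (len 2) => palindrome
  [7:9] "dd" (len 2) => palindrome
Longest palindromic substring: "bab" with length 3

3


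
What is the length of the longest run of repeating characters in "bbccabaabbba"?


Input: "bbccabaabbba"
Scanning for longest run:
  Position 1 ('b'): continues run of 'b', length=2
  Position 2 ('c'): new char, reset run to 1
  Position 3 ('c'): continues run of 'c', length=2
  Position 4 ('a'): new char, reset run to 1
  Position 5 ('b'): new char, reset run to 1
  Position 6 ('a'): new char, reset run to 1
  Position 7 ('a'): continues run of 'a', length=2
  Position 8 ('b'): new char, reset run to 1
  Position 9 ('b'): continues run of 'b', length=2
  Position 10 ('b'): continues run of 'b', length=3
  Position 11 ('a'): new char, reset run to 1
Longest run: 'b' with length 3

3


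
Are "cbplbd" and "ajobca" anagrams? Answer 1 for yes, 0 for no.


Strings: "cbplbd", "ajobca"
Sorted first:  bbcdlp
Sorted second: aabcjo
Differ at position 0: 'b' vs 'a' => not anagrams

0


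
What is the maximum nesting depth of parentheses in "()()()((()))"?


Input: "()()()((()))"
Tracking depth:
  Position 0 '(': depth becomes 1
  Position 1 ')': depth becomes 0
  Position 2 '(': depth becomes 1
  Position 3 ')': depth becomes 0
  Position 4 '(': depth becomes 1
  Position 5 ')': depth becomes 0
  Position 6 '(': depth becomes 1
  Position 7 '(': depth becomes 2
  Position 8 '(': depth becomes 3
  Position 9 ')': depth becomes 2
  Position 10 ')': depth becomes 1
  Position 11 ')': depth becomes 0
Maximum depth reached: 3

3


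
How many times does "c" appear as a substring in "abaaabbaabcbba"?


Searching for "c" in "abaaabbaabcbba"
Scanning each position:
  Position 0: "a" => no
  Position 1: "b" => no
  Position 2: "a" => no
  Position 3: "a" => no
  Position 4: "a" => no
  Position 5: "b" => no
  Position 6: "b" => no
  Position 7: "a" => no
  Position 8: "a" => no
  Position 9: "b" => no
  Position 10: "c" => MATCH
  Position 11: "b" => no
  Position 12: "b" => no
  Position 13: "a" => no
Total occurrences: 1

1


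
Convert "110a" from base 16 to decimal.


Input: "110a" in base 16
Positional expansion:
  Digit '1' (value 1) x 16^3 = 4096
  Digit '1' (value 1) x 16^2 = 256
  Digit '0' (value 0) x 16^1 = 0
  Digit 'a' (value 10) x 16^0 = 10
Sum = 4362

4362


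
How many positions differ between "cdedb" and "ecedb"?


Comparing "cdedb" and "ecedb" position by position:
  Position 0: 'c' vs 'e' => DIFFER
  Position 1: 'd' vs 'c' => DIFFER
  Position 2: 'e' vs 'e' => same
  Position 3: 'd' vs 'd' => same
  Position 4: 'b' vs 'b' => same
Positions that differ: 2

2


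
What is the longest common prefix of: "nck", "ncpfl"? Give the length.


Words: nck, ncpfl
  Position 0: all 'n' => match
  Position 1: all 'c' => match
  Position 2: ('k', 'p') => mismatch, stop
LCP = "nc" (length 2)

2


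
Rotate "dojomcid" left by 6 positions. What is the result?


Input: "dojomcid", rotate left by 6
First 6 characters: "dojomc"
Remaining characters: "id"
Concatenate remaining + first: "id" + "dojomc" = "iddojomc"

iddojomc


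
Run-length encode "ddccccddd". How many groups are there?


Input: ddccccddd
Scanning for consecutive runs:
  Group 1: 'd' x 2 (positions 0-1)
  Group 2: 'c' x 4 (positions 2-5)
  Group 3: 'd' x 3 (positions 6-8)
Total groups: 3

3


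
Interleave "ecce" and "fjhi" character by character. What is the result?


Interleaving "ecce" and "fjhi":
  Position 0: 'e' from first, 'f' from second => "ef"
  Position 1: 'c' from first, 'j' from second => "cj"
  Position 2: 'c' from first, 'h' from second => "ch"
  Position 3: 'e' from first, 'i' from second => "ei"
Result: efcjchei

efcjchei


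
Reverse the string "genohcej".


Input: genohcej
Reading characters right to left:
  Position 7: 'j'
  Position 6: 'e'
  Position 5: 'c'
  Position 4: 'h'
  Position 3: 'o'
  Position 2: 'n'
  Position 1: 'e'
  Position 0: 'g'
Reversed: jechoneg

jechoneg


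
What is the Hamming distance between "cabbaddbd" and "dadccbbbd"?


Comparing "cabbaddbd" and "dadccbbbd" position by position:
  Position 0: 'c' vs 'd' => differ
  Position 1: 'a' vs 'a' => same
  Position 2: 'b' vs 'd' => differ
  Position 3: 'b' vs 'c' => differ
  Position 4: 'a' vs 'c' => differ
  Position 5: 'd' vs 'b' => differ
  Position 6: 'd' vs 'b' => differ
  Position 7: 'b' vs 'b' => same
  Position 8: 'd' vs 'd' => same
Total differences (Hamming distance): 6

6


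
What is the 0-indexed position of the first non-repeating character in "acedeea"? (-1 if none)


Input: acedeea
Character frequencies:
  'a': 2
  'c': 1
  'd': 1
  'e': 3
Scanning left to right for freq == 1:
  Position 0 ('a'): freq=2, skip
  Position 1 ('c'): unique! => answer = 1

1


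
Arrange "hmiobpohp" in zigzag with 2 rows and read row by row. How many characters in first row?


Zigzag "hmiobpohp" into 2 rows:
Placing characters:
  'h' => row 0
  'm' => row 1
  'i' => row 0
  'o' => row 1
  'b' => row 0
  'p' => row 1
  'o' => row 0
  'h' => row 1
  'p' => row 0
Rows:
  Row 0: "hibop"
  Row 1: "moph"
First row length: 5

5


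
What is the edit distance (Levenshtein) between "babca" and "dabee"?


Computing edit distance: "babca" -> "dabee"
DP table:
           d    a    b    e    e
      0    1    2    3    4    5
  b   1    1    2    2    3    4
  a   2    2    1    2    3    4
  b   3    3    2    1    2    3
  c   4    4    3    2    2    3
  a   5    5    4    3    3    3
Edit distance = dp[5][5] = 3

3


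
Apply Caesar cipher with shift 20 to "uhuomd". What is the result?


Caesar cipher: shift "uhuomd" by 20
  'u' (pos 20) + 20 = pos 14 = 'o'
  'h' (pos 7) + 20 = pos 1 = 'b'
  'u' (pos 20) + 20 = pos 14 = 'o'
  'o' (pos 14) + 20 = pos 8 = 'i'
  'm' (pos 12) + 20 = pos 6 = 'g'
  'd' (pos 3) + 20 = pos 23 = 'x'
Result: oboigx

oboigx


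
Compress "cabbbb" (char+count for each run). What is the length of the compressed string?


Input: cabbbb
Runs:
  'c' x 1 => "c1"
  'a' x 1 => "a1"
  'b' x 4 => "b4"
Compressed: "c1a1b4"
Compressed length: 6

6


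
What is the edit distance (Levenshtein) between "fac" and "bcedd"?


Computing edit distance: "fac" -> "bcedd"
DP table:
           b    c    e    d    d
      0    1    2    3    4    5
  f   1    1    2    3    4    5
  a   2    2    2    3    4    5
  c   3    3    2    3    4    5
Edit distance = dp[3][5] = 5

5


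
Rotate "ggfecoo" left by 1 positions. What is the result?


Input: "ggfecoo", rotate left by 1
First 1 characters: "g"
Remaining characters: "gfecoo"
Concatenate remaining + first: "gfecoo" + "g" = "gfecoog"

gfecoog


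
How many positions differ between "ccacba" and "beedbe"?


Comparing "ccacba" and "beedbe" position by position:
  Position 0: 'c' vs 'b' => DIFFER
  Position 1: 'c' vs 'e' => DIFFER
  Position 2: 'a' vs 'e' => DIFFER
  Position 3: 'c' vs 'd' => DIFFER
  Position 4: 'b' vs 'b' => same
  Position 5: 'a' vs 'e' => DIFFER
Positions that differ: 5

5


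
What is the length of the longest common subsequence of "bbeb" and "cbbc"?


LCS of "bbeb" and "cbbc"
DP table:
           c    b    b    c
      0    0    0    0    0
  b   0    0    1    1    1
  b   0    0    1    2    2
  e   0    0    1    2    2
  b   0    0    1    2    2
LCS length = dp[4][4] = 2

2


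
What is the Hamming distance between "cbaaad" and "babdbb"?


Comparing "cbaaad" and "babdbb" position by position:
  Position 0: 'c' vs 'b' => differ
  Position 1: 'b' vs 'a' => differ
  Position 2: 'a' vs 'b' => differ
  Position 3: 'a' vs 'd' => differ
  Position 4: 'a' vs 'b' => differ
  Position 5: 'd' vs 'b' => differ
Total differences (Hamming distance): 6

6


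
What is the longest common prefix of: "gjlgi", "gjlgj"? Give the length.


Words: gjlgi, gjlgj
  Position 0: all 'g' => match
  Position 1: all 'j' => match
  Position 2: all 'l' => match
  Position 3: all 'g' => match
  Position 4: ('i', 'j') => mismatch, stop
LCP = "gjlg" (length 4)

4


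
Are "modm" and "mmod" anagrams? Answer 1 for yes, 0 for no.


Strings: "modm", "mmod"
Sorted first:  dmmo
Sorted second: dmmo
Sorted forms match => anagrams

1


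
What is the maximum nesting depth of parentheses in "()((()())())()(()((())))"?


Input: "()((()())())()(()((())))"
Tracking depth:
  Position 0 '(': depth becomes 1
  Position 1 ')': depth becomes 0
  Position 2 '(': depth becomes 1
  Position 3 '(': depth becomes 2
  Position 4 '(': depth becomes 3
  Position 5 ')': depth becomes 2
  Position 6 '(': depth becomes 3
  Position 7 ')': depth becomes 2
  Position 8 ')': depth becomes 1
  Position 9 '(': depth becomes 2
  Position 10 ')': depth becomes 1
  Position 11 ')': depth becomes 0
  Position 12 '(': depth becomes 1
  Position 13 ')': depth becomes 0
  Position 14 '(': depth becomes 1
  Position 15 '(': depth becomes 2
  Position 16 ')': depth becomes 1
  Position 17 '(': depth becomes 2
  Position 18 '(': depth becomes 3
  Position 19 '(': depth becomes 4
  Position 20 ')': depth becomes 3
  Position 21 ')': depth becomes 2
  Position 22 ')': depth becomes 1
  Position 23 ')': depth becomes 0
Maximum depth reached: 4

4


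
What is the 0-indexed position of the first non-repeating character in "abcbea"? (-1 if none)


Input: abcbea
Character frequencies:
  'a': 2
  'b': 2
  'c': 1
  'e': 1
Scanning left to right for freq == 1:
  Position 0 ('a'): freq=2, skip
  Position 1 ('b'): freq=2, skip
  Position 2 ('c'): unique! => answer = 2

2


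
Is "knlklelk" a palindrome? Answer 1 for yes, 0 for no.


Input: knlklelk
Reversed: klelklnk
  Compare pos 0 ('k') with pos 7 ('k'): match
  Compare pos 1 ('n') with pos 6 ('l'): MISMATCH
  Compare pos 2 ('l') with pos 5 ('e'): MISMATCH
  Compare pos 3 ('k') with pos 4 ('l'): MISMATCH
Result: not a palindrome

0


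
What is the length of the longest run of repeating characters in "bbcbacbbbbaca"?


Input: "bbcbacbbbbaca"
Scanning for longest run:
  Position 1 ('b'): continues run of 'b', length=2
  Position 2 ('c'): new char, reset run to 1
  Position 3 ('b'): new char, reset run to 1
  Position 4 ('a'): new char, reset run to 1
  Position 5 ('c'): new char, reset run to 1
  Position 6 ('b'): new char, reset run to 1
  Position 7 ('b'): continues run of 'b', length=2
  Position 8 ('b'): continues run of 'b', length=3
  Position 9 ('b'): continues run of 'b', length=4
  Position 10 ('a'): new char, reset run to 1
  Position 11 ('c'): new char, reset run to 1
  Position 12 ('a'): new char, reset run to 1
Longest run: 'b' with length 4

4


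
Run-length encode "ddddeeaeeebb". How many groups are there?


Input: ddddeeaeeebb
Scanning for consecutive runs:
  Group 1: 'd' x 4 (positions 0-3)
  Group 2: 'e' x 2 (positions 4-5)
  Group 3: 'a' x 1 (positions 6-6)
  Group 4: 'e' x 3 (positions 7-9)
  Group 5: 'b' x 2 (positions 10-11)
Total groups: 5

5


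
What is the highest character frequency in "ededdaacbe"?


Input: ededdaacbe
Character counts:
  'a': 2
  'b': 1
  'c': 1
  'd': 3
  'e': 3
Maximum frequency: 3

3


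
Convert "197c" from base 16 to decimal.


Input: "197c" in base 16
Positional expansion:
  Digit '1' (value 1) x 16^3 = 4096
  Digit '9' (value 9) x 16^2 = 2304
  Digit '7' (value 7) x 16^1 = 112
  Digit 'c' (value 12) x 16^0 = 12
Sum = 6524

6524


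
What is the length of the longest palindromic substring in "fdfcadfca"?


Input: "fdfcadfca"
Checking substrings for palindromes:
  [0:3] "fdf" (len 3) => palindrome
Longest palindromic substring: "fdf" with length 3

3


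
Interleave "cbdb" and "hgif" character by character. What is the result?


Interleaving "cbdb" and "hgif":
  Position 0: 'c' from first, 'h' from second => "ch"
  Position 1: 'b' from first, 'g' from second => "bg"
  Position 2: 'd' from first, 'i' from second => "di"
  Position 3: 'b' from first, 'f' from second => "bf"
Result: chbgdibf

chbgdibf


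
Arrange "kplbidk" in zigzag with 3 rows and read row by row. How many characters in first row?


Zigzag "kplbidk" into 3 rows:
Placing characters:
  'k' => row 0
  'p' => row 1
  'l' => row 2
  'b' => row 1
  'i' => row 0
  'd' => row 1
  'k' => row 2
Rows:
  Row 0: "ki"
  Row 1: "pbd"
  Row 2: "lk"
First row length: 2

2


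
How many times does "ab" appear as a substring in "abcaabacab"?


Searching for "ab" in "abcaabacab"
Scanning each position:
  Position 0: "ab" => MATCH
  Position 1: "bc" => no
  Position 2: "ca" => no
  Position 3: "aa" => no
  Position 4: "ab" => MATCH
  Position 5: "ba" => no
  Position 6: "ac" => no
  Position 7: "ca" => no
  Position 8: "ab" => MATCH
Total occurrences: 3

3


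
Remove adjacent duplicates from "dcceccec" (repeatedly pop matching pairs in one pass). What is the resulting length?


Input: dcceccec
Stack-based adjacent duplicate removal:
  Read 'd': push. Stack: d
  Read 'c': push. Stack: dc
  Read 'c': matches stack top 'c' => pop. Stack: d
  Read 'e': push. Stack: de
  Read 'c': push. Stack: dec
  Read 'c': matches stack top 'c' => pop. Stack: de
  Read 'e': matches stack top 'e' => pop. Stack: d
  Read 'c': push. Stack: dc
Final stack: "dc" (length 2)

2


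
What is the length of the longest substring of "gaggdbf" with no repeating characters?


Input: "gaggdbf"
Sliding window (track last position of each char):
  Position 0 ('g'): window [0,0] length 1 -- new best
  Position 1 ('a'): window [0,1] length 2 -- new best
  Position 2 ('g'): repeat (last at 0), move window start to 1
  Position 2 ('g'): window [1,2] length 2
  Position 3 ('g'): repeat (last at 2), move window start to 3
  Position 3 ('g'): window [3,3] length 1
  Position 4 ('d'): window [3,4] length 2
  Position 5 ('b'): window [3,5] length 3 -- new best
  Position 6 ('f'): window [3,6] length 4 -- new best
Longest substring with no repeats: "gdbf" with length 4

4


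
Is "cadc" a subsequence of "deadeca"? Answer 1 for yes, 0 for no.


Check if "cadc" is a subsequence of "deadeca"
Greedy scan:
  Position 0 ('d'): no match needed
  Position 1 ('e'): no match needed
  Position 2 ('a'): no match needed
  Position 3 ('d'): no match needed
  Position 4 ('e'): no match needed
  Position 5 ('c'): matches sub[0] = 'c'
  Position 6 ('a'): matches sub[1] = 'a'
Only matched 2/4 characters => not a subsequence

0


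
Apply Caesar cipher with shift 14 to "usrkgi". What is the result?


Caesar cipher: shift "usrkgi" by 14
  'u' (pos 20) + 14 = pos 8 = 'i'
  's' (pos 18) + 14 = pos 6 = 'g'
  'r' (pos 17) + 14 = pos 5 = 'f'
  'k' (pos 10) + 14 = pos 24 = 'y'
  'g' (pos 6) + 14 = pos 20 = 'u'
  'i' (pos 8) + 14 = pos 22 = 'w'
Result: igfyuw

igfyuw


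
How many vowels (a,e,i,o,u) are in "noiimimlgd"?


Input: noiimimlgd
Checking each character:
  'n' at position 0: consonant
  'o' at position 1: vowel (running total: 1)
  'i' at position 2: vowel (running total: 2)
  'i' at position 3: vowel (running total: 3)
  'm' at position 4: consonant
  'i' at position 5: vowel (running total: 4)
  'm' at position 6: consonant
  'l' at position 7: consonant
  'g' at position 8: consonant
  'd' at position 9: consonant
Total vowels: 4

4


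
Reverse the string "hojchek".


Input: hojchek
Reading characters right to left:
  Position 6: 'k'
  Position 5: 'e'
  Position 4: 'h'
  Position 3: 'c'
  Position 2: 'j'
  Position 1: 'o'
  Position 0: 'h'
Reversed: kehcjoh

kehcjoh


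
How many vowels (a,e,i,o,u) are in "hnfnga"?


Input: hnfnga
Checking each character:
  'h' at position 0: consonant
  'n' at position 1: consonant
  'f' at position 2: consonant
  'n' at position 3: consonant
  'g' at position 4: consonant
  'a' at position 5: vowel (running total: 1)
Total vowels: 1

1


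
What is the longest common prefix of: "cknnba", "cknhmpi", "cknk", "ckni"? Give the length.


Words: cknnba, cknhmpi, cknk, ckni
  Position 0: all 'c' => match
  Position 1: all 'k' => match
  Position 2: all 'n' => match
  Position 3: ('n', 'h', 'k', 'i') => mismatch, stop
LCP = "ckn" (length 3)

3


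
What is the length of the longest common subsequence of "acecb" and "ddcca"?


LCS of "acecb" and "ddcca"
DP table:
           d    d    c    c    a
      0    0    0    0    0    0
  a   0    0    0    0    0    1
  c   0    0    0    1    1    1
  e   0    0    0    1    1    1
  c   0    0    0    1    2    2
  b   0    0    0    1    2    2
LCS length = dp[5][5] = 2

2


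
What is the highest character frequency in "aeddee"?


Input: aeddee
Character counts:
  'a': 1
  'd': 2
  'e': 3
Maximum frequency: 3

3


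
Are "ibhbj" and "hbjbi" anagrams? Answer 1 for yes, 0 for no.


Strings: "ibhbj", "hbjbi"
Sorted first:  bbhij
Sorted second: bbhij
Sorted forms match => anagrams

1


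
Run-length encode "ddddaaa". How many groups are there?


Input: ddddaaa
Scanning for consecutive runs:
  Group 1: 'd' x 4 (positions 0-3)
  Group 2: 'a' x 3 (positions 4-6)
Total groups: 2

2


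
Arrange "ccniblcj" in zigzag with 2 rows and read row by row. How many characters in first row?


Zigzag "ccniblcj" into 2 rows:
Placing characters:
  'c' => row 0
  'c' => row 1
  'n' => row 0
  'i' => row 1
  'b' => row 0
  'l' => row 1
  'c' => row 0
  'j' => row 1
Rows:
  Row 0: "cnbc"
  Row 1: "cilj"
First row length: 4

4


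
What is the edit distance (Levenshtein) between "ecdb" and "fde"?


Computing edit distance: "ecdb" -> "fde"
DP table:
           f    d    e
      0    1    2    3
  e   1    1    2    2
  c   2    2    2    3
  d   3    3    2    3
  b   4    4    3    3
Edit distance = dp[4][3] = 3

3


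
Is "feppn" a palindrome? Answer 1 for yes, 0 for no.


Input: feppn
Reversed: nppef
  Compare pos 0 ('f') with pos 4 ('n'): MISMATCH
  Compare pos 1 ('e') with pos 3 ('p'): MISMATCH
Result: not a palindrome

0


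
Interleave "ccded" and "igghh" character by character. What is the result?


Interleaving "ccded" and "igghh":
  Position 0: 'c' from first, 'i' from second => "ci"
  Position 1: 'c' from first, 'g' from second => "cg"
  Position 2: 'd' from first, 'g' from second => "dg"
  Position 3: 'e' from first, 'h' from second => "eh"
  Position 4: 'd' from first, 'h' from second => "dh"
Result: cicgdgehdh

cicgdgehdh


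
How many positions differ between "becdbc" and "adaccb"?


Comparing "becdbc" and "adaccb" position by position:
  Position 0: 'b' vs 'a' => DIFFER
  Position 1: 'e' vs 'd' => DIFFER
  Position 2: 'c' vs 'a' => DIFFER
  Position 3: 'd' vs 'c' => DIFFER
  Position 4: 'b' vs 'c' => DIFFER
  Position 5: 'c' vs 'b' => DIFFER
Positions that differ: 6

6


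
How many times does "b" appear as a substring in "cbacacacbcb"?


Searching for "b" in "cbacacacbcb"
Scanning each position:
  Position 0: "c" => no
  Position 1: "b" => MATCH
  Position 2: "a" => no
  Position 3: "c" => no
  Position 4: "a" => no
  Position 5: "c" => no
  Position 6: "a" => no
  Position 7: "c" => no
  Position 8: "b" => MATCH
  Position 9: "c" => no
  Position 10: "b" => MATCH
Total occurrences: 3

3


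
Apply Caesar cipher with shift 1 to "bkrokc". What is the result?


Caesar cipher: shift "bkrokc" by 1
  'b' (pos 1) + 1 = pos 2 = 'c'
  'k' (pos 10) + 1 = pos 11 = 'l'
  'r' (pos 17) + 1 = pos 18 = 's'
  'o' (pos 14) + 1 = pos 15 = 'p'
  'k' (pos 10) + 1 = pos 11 = 'l'
  'c' (pos 2) + 1 = pos 3 = 'd'
Result: clspld

clspld


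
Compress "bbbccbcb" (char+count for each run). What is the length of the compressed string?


Input: bbbccbcb
Runs:
  'b' x 3 => "b3"
  'c' x 2 => "c2"
  'b' x 1 => "b1"
  'c' x 1 => "c1"
  'b' x 1 => "b1"
Compressed: "b3c2b1c1b1"
Compressed length: 10

10


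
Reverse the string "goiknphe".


Input: goiknphe
Reading characters right to left:
  Position 7: 'e'
  Position 6: 'h'
  Position 5: 'p'
  Position 4: 'n'
  Position 3: 'k'
  Position 2: 'i'
  Position 1: 'o'
  Position 0: 'g'
Reversed: ehpnkiog

ehpnkiog


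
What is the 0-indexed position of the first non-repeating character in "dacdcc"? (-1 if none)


Input: dacdcc
Character frequencies:
  'a': 1
  'c': 3
  'd': 2
Scanning left to right for freq == 1:
  Position 0 ('d'): freq=2, skip
  Position 1 ('a'): unique! => answer = 1

1


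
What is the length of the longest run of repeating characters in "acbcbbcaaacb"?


Input: "acbcbbcaaacb"
Scanning for longest run:
  Position 1 ('c'): new char, reset run to 1
  Position 2 ('b'): new char, reset run to 1
  Position 3 ('c'): new char, reset run to 1
  Position 4 ('b'): new char, reset run to 1
  Position 5 ('b'): continues run of 'b', length=2
  Position 6 ('c'): new char, reset run to 1
  Position 7 ('a'): new char, reset run to 1
  Position 8 ('a'): continues run of 'a', length=2
  Position 9 ('a'): continues run of 'a', length=3
  Position 10 ('c'): new char, reset run to 1
  Position 11 ('b'): new char, reset run to 1
Longest run: 'a' with length 3

3


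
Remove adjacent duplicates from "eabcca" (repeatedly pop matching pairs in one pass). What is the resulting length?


Input: eabcca
Stack-based adjacent duplicate removal:
  Read 'e': push. Stack: e
  Read 'a': push. Stack: ea
  Read 'b': push. Stack: eab
  Read 'c': push. Stack: eabc
  Read 'c': matches stack top 'c' => pop. Stack: eab
  Read 'a': push. Stack: eaba
Final stack: "eaba" (length 4)

4
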